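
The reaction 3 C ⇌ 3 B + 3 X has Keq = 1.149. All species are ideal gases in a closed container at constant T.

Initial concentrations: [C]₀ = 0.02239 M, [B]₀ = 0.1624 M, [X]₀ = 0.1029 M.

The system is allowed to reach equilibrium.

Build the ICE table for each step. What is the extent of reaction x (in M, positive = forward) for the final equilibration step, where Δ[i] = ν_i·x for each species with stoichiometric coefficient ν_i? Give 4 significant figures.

Q₀ = 0.4158 vs Keq = 1.149 ⇒ Q<K, forward
Step 1:
                   C          B          X
  init       0.02239     0.1624     0.1029
  Δ        -0.005115   0.005115   0.005115
  eq         0.01728     0.1675      0.108
  solve Keq expr → x = 0.001705; check Q = 1.149

x = 0.001705 M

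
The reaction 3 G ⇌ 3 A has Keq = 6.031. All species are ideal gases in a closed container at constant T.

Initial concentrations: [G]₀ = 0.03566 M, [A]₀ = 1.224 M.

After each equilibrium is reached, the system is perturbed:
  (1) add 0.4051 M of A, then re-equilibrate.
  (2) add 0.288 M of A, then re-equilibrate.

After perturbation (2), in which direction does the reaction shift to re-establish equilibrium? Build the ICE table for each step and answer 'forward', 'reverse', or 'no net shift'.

Q₀ = 4.0439e+04 vs Keq = 6.031 ⇒ Q>K, reverse
Step 1:
                   G          A
  I          0.03566      1.224
  C            0.411     -0.411
  E           0.4466      0.813
  solve Keq expr → x = -0.137; check Q = 6.031
Then add 0.4051 M of A.
Step 2:
                   G          A
  I           0.4466      1.218
  C           0.1436    -0.1436
  E           0.5903      1.074
  solve Keq expr → x = -0.04788; check Q = 6.031
Then add 0.288 M of A.
Step 3:
                   G          A
  I           0.5903      1.362
  C           0.1021    -0.1021
  E           0.6924       1.26
  solve Keq expr → x = -0.03404; check Q = 6.031

Direction: reverse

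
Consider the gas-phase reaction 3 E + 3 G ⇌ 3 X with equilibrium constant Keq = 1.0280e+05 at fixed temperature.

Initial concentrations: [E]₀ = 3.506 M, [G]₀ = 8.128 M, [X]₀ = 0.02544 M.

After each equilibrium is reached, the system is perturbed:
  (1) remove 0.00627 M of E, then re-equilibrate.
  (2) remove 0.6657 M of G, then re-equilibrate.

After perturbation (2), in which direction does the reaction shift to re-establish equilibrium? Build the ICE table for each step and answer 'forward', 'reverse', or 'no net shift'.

Q₀ = 7.1148e-10 vs Keq = 1.0280e+05 ⇒ Q<K, forward
Step 1:
                   E          G          X
  init         3.506      8.128    0.02544
  Δ            -3.49      -3.49       3.49
  eq         0.01618      4.638      3.515
  solve Keq expr → x = 1.163; check Q = 1.0280e+05
Then remove 0.00627 M of E.
Step 2:
                   E          G          X
  init      0.009909      4.638      3.515
  Δ          0.00622    0.00622   -0.00622
  eq         0.01613      4.644      3.509
  solve Keq expr → x = -0.002073; check Q = 1.0280e+05
Then remove 0.6657 M of G.
Step 3:
                   E          G          X
  init       0.01613      3.979      3.509
  Δ         0.002672   0.002672  -0.002672
  eq          0.0188      3.981      3.506
  solve Keq expr → x = -8.9053e-04; check Q = 1.0280e+05

Direction: reverse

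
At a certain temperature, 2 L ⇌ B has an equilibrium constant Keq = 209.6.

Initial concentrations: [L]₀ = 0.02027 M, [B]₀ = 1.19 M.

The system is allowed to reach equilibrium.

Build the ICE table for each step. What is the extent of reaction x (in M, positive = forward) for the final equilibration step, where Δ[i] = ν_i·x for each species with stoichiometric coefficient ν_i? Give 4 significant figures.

Q₀ = 2896 vs Keq = 209.6 ⇒ Q>K, reverse
Step 1:
                   L          B
  Initial    0.02027       1.19
  Change     0.05422   -0.02711
  Equil      0.07449      1.163
  solve Keq expr → x = -0.02711; check Q = 209.6

x = -0.02711 M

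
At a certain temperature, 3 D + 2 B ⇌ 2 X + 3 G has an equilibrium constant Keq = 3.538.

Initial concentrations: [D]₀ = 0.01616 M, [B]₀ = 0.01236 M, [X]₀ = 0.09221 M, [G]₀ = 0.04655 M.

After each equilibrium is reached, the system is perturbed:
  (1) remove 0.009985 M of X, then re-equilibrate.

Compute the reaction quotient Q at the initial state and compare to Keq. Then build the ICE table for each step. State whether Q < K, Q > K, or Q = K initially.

Q₀ = 1330; Q > K (proceeds reverse)

Q₀ = 1330 vs Keq = 3.538 ⇒ Q>K, reverse
Step 1:
                  D         B         X         G
  I         0.01616   0.01236   0.09221   0.04655
  C          0.0202   0.01347  -0.01347   -0.0202
  E         0.03636   0.02583   0.07874   0.02635
  solve Keq expr → x = -0.006733; check Q = 3.538
Then remove 0.009985 M of X.
Step 2:
                  D         B         X         G
  I         0.03636   0.02583   0.06876   0.02635
  C       -0.001016 -6.7711e-04 6.7711e-04  0.001016
  E         0.03534   0.02515   0.06944   0.02737
  solve Keq expr → x = 3.3856e-04; check Q = 3.538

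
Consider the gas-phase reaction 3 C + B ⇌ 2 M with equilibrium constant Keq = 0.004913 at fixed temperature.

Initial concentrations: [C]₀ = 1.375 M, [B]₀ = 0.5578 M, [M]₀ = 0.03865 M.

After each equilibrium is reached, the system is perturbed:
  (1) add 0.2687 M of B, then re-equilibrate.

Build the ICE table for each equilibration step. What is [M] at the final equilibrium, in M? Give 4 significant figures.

Q₀ = 0.00103 vs Keq = 0.004913 ⇒ Q<K, forward
Step 1:
                    C           B           M
  I             1.375      0.5578     0.03865
  C          -0.05854    -0.01951     0.03903
  E             1.316      0.5383     0.07768
  solve Keq expr → x = 0.01951; check Q = 0.004913
Then add 0.2687 M of B.
Step 2:
                    C           B           M
  I             1.316       0.807     0.07768
  C          -0.02196    -0.00732     0.01464
  E             1.294      0.7997     0.09232
  solve Keq expr → x = 0.00732; check Q = 0.004913

[M]_eq = 0.09232 M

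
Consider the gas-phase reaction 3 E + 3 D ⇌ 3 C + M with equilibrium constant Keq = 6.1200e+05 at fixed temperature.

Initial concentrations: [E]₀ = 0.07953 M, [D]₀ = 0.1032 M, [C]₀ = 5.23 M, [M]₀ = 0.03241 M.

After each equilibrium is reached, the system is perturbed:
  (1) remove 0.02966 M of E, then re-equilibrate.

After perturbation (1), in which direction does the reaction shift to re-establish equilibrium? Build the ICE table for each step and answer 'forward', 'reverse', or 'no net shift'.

Direction: reverse

Q₀ = 8.3859e+06 vs Keq = 6.1200e+05 ⇒ Q>K, reverse
Step 1:
                  E         D         C         M
  init      0.07953    0.1032      5.23   0.03241
  Δ         0.03781   0.03781  -0.03781   -0.0126
  eq         0.1173     0.141     5.192   0.01981
  solve Keq expr → x = -0.0126; check Q = 6.1200e+05
Then remove 0.02966 M of E.
Step 2:
                  E         D         C         M
  init      0.08768     0.141     5.192   0.01981
  Δ         0.01217   0.01217  -0.01217 -0.004055
  eq        0.09985    0.1532      5.18   0.01575
  solve Keq expr → x = -0.004055; check Q = 6.1200e+05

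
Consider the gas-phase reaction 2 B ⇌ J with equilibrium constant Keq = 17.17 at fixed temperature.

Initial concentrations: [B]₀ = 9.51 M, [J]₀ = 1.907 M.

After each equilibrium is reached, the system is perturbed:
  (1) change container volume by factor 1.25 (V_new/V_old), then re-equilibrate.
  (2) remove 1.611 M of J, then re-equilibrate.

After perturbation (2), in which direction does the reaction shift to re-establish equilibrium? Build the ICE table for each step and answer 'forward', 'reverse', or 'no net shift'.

Q₀ = 0.02109 vs Keq = 17.17 ⇒ Q<K, forward
Step 1:
                    B           J
  I              9.51       1.907
  C            -8.901       4.451
  E            0.6085       6.358
  solve Keq expr → x = 4.451; check Q = 17.17
Then change container volume by factor 1.25 (V_new/V_old).
Step 2:
                    B           J
  I            0.4868       5.086
  C           0.05596    -0.02798
  E            0.5428       5.058
  solve Keq expr → x = -0.02798; check Q = 17.17
Then remove 1.611 M of J.
Step 3:
                    B           J
  I            0.5428       3.447
  C          -0.09172     0.04586
  E             0.451       3.493
  solve Keq expr → x = 0.04586; check Q = 17.17

Direction: forward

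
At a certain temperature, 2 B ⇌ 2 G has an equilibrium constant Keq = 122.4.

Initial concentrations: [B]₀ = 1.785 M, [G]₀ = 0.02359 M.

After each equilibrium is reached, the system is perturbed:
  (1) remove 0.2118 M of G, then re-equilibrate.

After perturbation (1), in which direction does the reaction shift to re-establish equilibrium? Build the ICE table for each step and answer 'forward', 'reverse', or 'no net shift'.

Q₀ = 1.7465e-04 vs Keq = 122.4 ⇒ Q<K, forward
Step 1:
                  B         G
  Initial     1.785   0.02359
  Change     -1.635     1.635
  Equil      0.1499     1.659
  solve Keq expr → x = 0.8175; check Q = 122.4
Then remove 0.2118 M of G.
Step 2:
                  B         G
  Initial    0.1499     1.447
  Change   -0.01756   0.01756
  Equil      0.1324     1.464
  solve Keq expr → x = 0.008779; check Q = 122.4

Direction: forward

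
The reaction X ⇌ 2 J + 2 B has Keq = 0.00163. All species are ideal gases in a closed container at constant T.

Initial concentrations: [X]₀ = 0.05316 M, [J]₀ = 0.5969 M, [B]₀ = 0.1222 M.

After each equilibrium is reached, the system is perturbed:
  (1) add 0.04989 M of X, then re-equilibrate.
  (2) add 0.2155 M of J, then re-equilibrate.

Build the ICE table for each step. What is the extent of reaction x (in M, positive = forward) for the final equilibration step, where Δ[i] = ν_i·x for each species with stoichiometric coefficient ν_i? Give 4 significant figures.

Q₀ = 0.1001 vs Keq = 0.00163 ⇒ Q>K, reverse
Step 1:
                  X         J         B
  Initial   0.05316    0.5969    0.1222
  Change    0.04825  -0.09651  -0.09651
  Equil      0.1014    0.5004   0.02569
  solve Keq expr → x = -0.04825; check Q = 0.00163
Then add 0.04989 M of X.
Step 2:
                  X         J         B
  Initial    0.1513    0.5004   0.02569
  Change  -0.002555  0.005109  0.005109
  Equil      0.1487    0.5055    0.0308
  solve Keq expr → x = 0.002555; check Q = 0.00163
Then add 0.2155 M of J.
Step 3:
                  X         J         B
  Initial    0.1487     0.721    0.0308
  Change   0.004315  -0.00863  -0.00863
  Equil      0.1531    0.7124   0.02217
  solve Keq expr → x = -0.004315; check Q = 0.00163

x = -0.004315 M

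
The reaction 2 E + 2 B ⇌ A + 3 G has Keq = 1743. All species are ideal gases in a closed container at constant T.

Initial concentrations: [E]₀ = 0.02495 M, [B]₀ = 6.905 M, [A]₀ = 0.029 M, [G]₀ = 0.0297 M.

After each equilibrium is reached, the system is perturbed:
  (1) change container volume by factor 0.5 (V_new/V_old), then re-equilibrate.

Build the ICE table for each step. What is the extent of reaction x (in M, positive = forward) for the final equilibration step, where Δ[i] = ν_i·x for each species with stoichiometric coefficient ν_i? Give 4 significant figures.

Q₀ = 2.5598e-05 vs Keq = 1743 ⇒ Q<K, forward
Step 1:
                  E         B         A         G
  init      0.02495     6.905     0.029    0.0297
  Δ        -0.02494  -0.02494   0.01247   0.03741
  eq      1.2324e-05      6.88   0.04147   0.06711
  solve Keq expr → x = 0.01247; check Q = 1743
Then change container volume by factor 0.5 (V_new/V_old).
Step 2:
                  E         B         A         G
  init    2.4649e-05     13.76   0.08294    0.1342
  Δ               0         0         0         0
  eq      2.4649e-05     13.76   0.08294    0.1342
  solve Keq expr → x = 0; check Q = 1743

x = 0 M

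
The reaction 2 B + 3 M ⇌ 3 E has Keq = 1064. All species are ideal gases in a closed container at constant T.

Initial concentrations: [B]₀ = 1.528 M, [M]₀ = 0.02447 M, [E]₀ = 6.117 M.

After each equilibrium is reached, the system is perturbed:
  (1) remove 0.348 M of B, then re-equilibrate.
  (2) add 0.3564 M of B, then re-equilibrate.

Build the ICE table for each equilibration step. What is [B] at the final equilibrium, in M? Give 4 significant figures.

[B]_eq = 1.776 M

Q₀ = 6.6906e+06 vs Keq = 1064 ⇒ Q>K, reverse
Step 1:
                  B         M         E
  init        1.528   0.02447     6.117
  Δ          0.2407     0.361    -0.361
  eq          1.769    0.3855     5.756
  solve Keq expr → x = -0.1203; check Q = 1064
Then remove 0.348 M of B.
Step 2:
                  B         M         E
  init        1.421    0.3855     5.756
  Δ         0.03332   0.04997  -0.04997
  eq          1.454    0.4355     5.706
  solve Keq expr → x = -0.01666; check Q = 1064
Then add 0.3564 M of B.
Step 3:
                  B         M         E
  init         1.81    0.4355     5.706
  Δ        -0.03401  -0.05102   0.05102
  eq          1.776    0.3845     5.757
  solve Keq expr → x = 0.01701; check Q = 1064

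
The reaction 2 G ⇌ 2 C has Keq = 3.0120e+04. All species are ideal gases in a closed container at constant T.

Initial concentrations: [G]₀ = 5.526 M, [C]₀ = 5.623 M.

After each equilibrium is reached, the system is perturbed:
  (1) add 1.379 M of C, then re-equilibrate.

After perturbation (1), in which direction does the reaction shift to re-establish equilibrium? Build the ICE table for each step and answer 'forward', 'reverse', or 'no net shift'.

Direction: reverse

Q₀ = 1.035 vs Keq = 3.0120e+04 ⇒ Q<K, forward
Step 1:
                   G          C
  I            5.526      5.623
  C           -5.462      5.462
  E          0.06387      11.09
  solve Keq expr → x = 2.731; check Q = 3.0120e+04
Then add 1.379 M of C.
Step 2:
                   G          C
  I          0.06387      12.46
  C           0.0079    -0.0079
  E          0.07177      12.46
  solve Keq expr → x = -0.00395; check Q = 3.0120e+04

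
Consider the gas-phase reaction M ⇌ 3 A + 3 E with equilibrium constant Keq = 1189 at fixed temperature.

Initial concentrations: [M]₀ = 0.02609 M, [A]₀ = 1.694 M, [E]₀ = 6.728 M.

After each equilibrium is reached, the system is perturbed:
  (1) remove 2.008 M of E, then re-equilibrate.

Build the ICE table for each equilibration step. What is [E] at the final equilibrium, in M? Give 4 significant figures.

[E]_eq = 4.336 M

Q₀ = 5.6745e+04 vs Keq = 1189 ⇒ Q>K, reverse
Step 1:
                    M           A           E
  I           0.02609       1.694       6.728
  C            0.2081     -0.6242     -0.6242
  E            0.2342        1.07       6.104
  solve Keq expr → x = -0.2081; check Q = 1189
Then remove 2.008 M of E.
Step 2:
                    M           A           E
  I            0.2342        1.07       4.096
  C          -0.08005      0.2402      0.2402
  E            0.1541        1.31       4.336
  solve Keq expr → x = 0.08005; check Q = 1189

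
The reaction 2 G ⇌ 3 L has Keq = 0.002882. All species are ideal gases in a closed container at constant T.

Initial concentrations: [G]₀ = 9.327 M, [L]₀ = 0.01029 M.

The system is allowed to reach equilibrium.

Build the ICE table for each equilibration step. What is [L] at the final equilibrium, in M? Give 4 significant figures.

Q₀ = 1.2525e-08 vs Keq = 0.002882 ⇒ Q<K, forward
Step 1:
                    G           L
  Initial       9.327     0.01029
  Change      -0.4014       0.602
  Equil         8.926      0.6123
  solve Keq expr → x = 0.2007; check Q = 0.002882

[L]_eq = 0.6123 M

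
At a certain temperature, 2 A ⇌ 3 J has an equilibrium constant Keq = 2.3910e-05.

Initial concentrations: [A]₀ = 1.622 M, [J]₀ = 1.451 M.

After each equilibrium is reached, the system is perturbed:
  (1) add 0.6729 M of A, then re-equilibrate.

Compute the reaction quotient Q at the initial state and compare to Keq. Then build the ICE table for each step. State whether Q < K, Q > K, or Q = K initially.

Q₀ = 1.161 vs Keq = 2.3910e-05 ⇒ Q>K, reverse
Step 1:
                   A          J
  Initial      1.622      1.451
  Change      0.9315     -1.397
  Equil        2.553    0.05382
  solve Keq expr → x = -0.4657; check Q = 2.3910e-05
Then add 0.6729 M of A.
Step 2:
                   A          J
  Initial      3.226    0.05382
  Change   -0.006003   0.009004
  Equil         3.22    0.06282
  solve Keq expr → x = 0.003001; check Q = 2.3910e-05

Q₀ = 1.161; Q > K (proceeds reverse)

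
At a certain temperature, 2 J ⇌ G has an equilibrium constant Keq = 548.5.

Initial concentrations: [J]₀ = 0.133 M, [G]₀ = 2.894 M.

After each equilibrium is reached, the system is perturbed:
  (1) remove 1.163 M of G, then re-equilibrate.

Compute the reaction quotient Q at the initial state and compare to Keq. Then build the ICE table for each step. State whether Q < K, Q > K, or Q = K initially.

Q₀ = 163.6; Q < K (proceeds forward)

Q₀ = 163.6 vs Keq = 548.5 ⇒ Q<K, forward
Step 1:
                    J           G
  init          0.133       2.894
  Δ          -0.05999     0.02999
  eq          0.07301       2.924
  solve Keq expr → x = 0.02999; check Q = 548.5
Then remove 1.163 M of G.
Step 2:
                    J           G
  init        0.07301       1.761
  Δ          -0.01622     0.00811
  eq          0.05679       1.769
  solve Keq expr → x = 0.00811; check Q = 548.5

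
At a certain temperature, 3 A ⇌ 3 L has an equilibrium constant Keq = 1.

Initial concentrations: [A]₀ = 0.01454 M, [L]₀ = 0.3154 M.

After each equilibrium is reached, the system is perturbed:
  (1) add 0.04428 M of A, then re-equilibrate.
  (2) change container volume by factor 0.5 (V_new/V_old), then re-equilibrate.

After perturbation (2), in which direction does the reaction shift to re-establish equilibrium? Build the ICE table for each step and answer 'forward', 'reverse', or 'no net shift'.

Direction: no net shift

Q₀ = 1.0207e+04 vs Keq = 1 ⇒ Q>K, reverse
Step 1:
                   A          L
  init       0.01454     0.3154
  Δ           0.1504    -0.1504
  eq           0.165      0.165
  solve Keq expr → x = -0.05014; check Q = 1
Then add 0.04428 M of A.
Step 2:
                   A          L
  init        0.2093      0.165
  Δ         -0.02214    0.02214
  eq          0.1871     0.1871
  solve Keq expr → x = 0.00738; check Q = 1
Then change container volume by factor 0.5 (V_new/V_old).
Step 3:
                   A          L
  init        0.3742     0.3742
  Δ                0          0
  eq          0.3742     0.3742
  solve Keq expr → x = 0; check Q = 1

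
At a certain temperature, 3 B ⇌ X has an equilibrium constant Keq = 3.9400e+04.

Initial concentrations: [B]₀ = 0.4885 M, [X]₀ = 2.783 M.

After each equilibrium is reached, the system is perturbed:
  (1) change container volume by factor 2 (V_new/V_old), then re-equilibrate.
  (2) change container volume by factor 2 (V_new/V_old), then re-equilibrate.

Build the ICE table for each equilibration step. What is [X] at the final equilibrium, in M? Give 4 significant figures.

Q₀ = 23.87 vs Keq = 3.9400e+04 ⇒ Q<K, forward
Step 1:
                   B          X
  Initial     0.4885      2.783
  Change     -0.4464     0.1488
  Equil      0.04206      2.932
  solve Keq expr → x = 0.1488; check Q = 3.9400e+04
Then change container volume by factor 2 (V_new/V_old).
Step 2:
                   B          X
  Initial    0.02103      1.466
  Change     0.01232  -0.004107
  Equil      0.03335      1.462
  solve Keq expr → x = -0.004107; check Q = 3.9400e+04
Then change container volume by factor 2 (V_new/V_old).
Step 3:
                   B          X
  Initial    0.01668     0.7309
  Change    0.009756  -0.003252
  Equil      0.02643     0.7276
  solve Keq expr → x = -0.003252; check Q = 3.9400e+04

[X]_eq = 0.7276 M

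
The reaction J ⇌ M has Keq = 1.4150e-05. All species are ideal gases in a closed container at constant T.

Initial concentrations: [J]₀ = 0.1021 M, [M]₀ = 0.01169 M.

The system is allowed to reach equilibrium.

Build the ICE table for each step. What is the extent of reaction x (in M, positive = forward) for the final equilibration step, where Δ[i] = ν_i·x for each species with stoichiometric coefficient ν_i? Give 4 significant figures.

Q₀ = 0.1145 vs Keq = 1.4150e-05 ⇒ Q>K, reverse
Step 1:
                   J          M
  init        0.1021    0.01169
  Δ          0.01169   -0.01169
  eq          0.1138 1.6101e-06
  solve Keq expr → x = -0.01169; check Q = 1.4150e-05

x = -0.01169 M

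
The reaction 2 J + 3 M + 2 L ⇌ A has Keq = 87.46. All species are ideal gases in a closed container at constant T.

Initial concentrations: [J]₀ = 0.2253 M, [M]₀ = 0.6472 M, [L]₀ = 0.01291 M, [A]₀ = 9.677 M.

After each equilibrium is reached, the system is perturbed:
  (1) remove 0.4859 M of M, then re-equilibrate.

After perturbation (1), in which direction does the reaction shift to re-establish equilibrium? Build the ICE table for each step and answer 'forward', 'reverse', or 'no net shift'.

Q₀ = 4.2194e+06 vs Keq = 87.46 ⇒ Q>K, reverse
Step 1:
                    J           M           L           A
  Initial      0.2253      0.6472     0.01291       9.677
  Change       0.3851      0.5776      0.3851     -0.1925
  Equil        0.6104       1.225       0.398       9.484
  solve Keq expr → x = -0.1925; check Q = 87.46
Then remove 0.4859 M of M.
Step 2:
                    J           M           L           A
  Initial      0.6104      0.7389       0.398       9.484
  Change       0.1174      0.1761      0.1174    -0.05869
  Equil        0.7278       0.915      0.5154       9.426
  solve Keq expr → x = -0.05869; check Q = 87.46

Direction: reverse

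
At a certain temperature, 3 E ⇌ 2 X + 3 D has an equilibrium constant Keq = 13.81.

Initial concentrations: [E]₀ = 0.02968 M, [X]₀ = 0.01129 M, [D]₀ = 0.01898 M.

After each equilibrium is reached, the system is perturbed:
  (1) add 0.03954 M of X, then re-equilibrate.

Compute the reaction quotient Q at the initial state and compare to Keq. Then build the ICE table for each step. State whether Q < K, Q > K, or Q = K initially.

Q₀ = 3.3334e-05; Q < K (proceeds forward)

Q₀ = 3.3334e-05 vs Keq = 13.81 ⇒ Q<K, forward
Step 1:
                    E           X           D
  Initial     0.02968     0.01129     0.01898
  Change      -0.0278     0.01854      0.0278
  Equil      0.001875     0.02983     0.04678
  solve Keq expr → x = 0.009268; check Q = 13.81
Then add 0.03954 M of X.
Step 2:
                    E           X           D
  Initial    0.001875     0.06937     0.04678
  Change     0.001299 -8.6571e-04   -0.001299
  Equil      0.003174      0.0685     0.04549
  solve Keq expr → x = -4.3286e-04; check Q = 13.81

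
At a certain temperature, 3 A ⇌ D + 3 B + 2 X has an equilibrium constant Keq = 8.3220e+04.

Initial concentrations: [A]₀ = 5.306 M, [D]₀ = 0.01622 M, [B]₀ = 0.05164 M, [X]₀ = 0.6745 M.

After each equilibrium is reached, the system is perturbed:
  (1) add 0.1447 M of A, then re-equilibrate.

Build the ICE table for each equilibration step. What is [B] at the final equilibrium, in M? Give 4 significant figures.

[B]_eq = 5.143 M

Q₀ = 6.8025e-09 vs Keq = 8.3220e+04 ⇒ Q<K, forward
Step 1:
                    A           D           B           X
  Initial       5.306     0.01622     0.05164      0.6745
  Change       -4.963       1.654       4.963       3.309
  Equil        0.3425       1.671       5.015       3.983
  solve Keq expr → x = 1.654; check Q = 8.3220e+04
Then add 0.1447 M of A.
Step 2:
                    A           D           B           X
  Initial      0.4872       1.671       5.015       3.983
  Change       -0.128     0.04265       0.128     0.08531
  Equil        0.3593       1.713       5.143       4.069
  solve Keq expr → x = 0.04265; check Q = 8.3220e+04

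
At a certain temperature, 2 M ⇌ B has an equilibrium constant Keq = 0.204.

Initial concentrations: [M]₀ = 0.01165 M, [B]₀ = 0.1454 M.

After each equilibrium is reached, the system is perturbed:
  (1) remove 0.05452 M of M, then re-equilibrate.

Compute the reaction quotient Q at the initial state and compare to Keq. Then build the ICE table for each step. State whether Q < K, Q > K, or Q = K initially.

Q₀ = 1071; Q > K (proceeds reverse)

Q₀ = 1071 vs Keq = 0.204 ⇒ Q>K, reverse
Step 1:
                   M          B
  Initial    0.01165     0.1454
  Change      0.2606    -0.1303
  Equil       0.2722    0.01512
  solve Keq expr → x = -0.1303; check Q = 0.204
Then remove 0.05452 M of M.
Step 2:
                   M          B
  Initial     0.2177    0.01512
  Change    0.009224  -0.004612
  Equil       0.2269     0.0105
  solve Keq expr → x = -0.004612; check Q = 0.204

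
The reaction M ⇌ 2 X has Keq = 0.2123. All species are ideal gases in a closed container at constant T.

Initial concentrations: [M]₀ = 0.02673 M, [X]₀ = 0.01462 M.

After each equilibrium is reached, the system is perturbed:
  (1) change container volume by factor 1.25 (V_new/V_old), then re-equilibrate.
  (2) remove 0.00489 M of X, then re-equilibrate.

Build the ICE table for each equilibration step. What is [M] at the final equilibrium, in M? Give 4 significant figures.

[M]_eq = 0.006382 M

Q₀ = 0.007996 vs Keq = 0.2123 ⇒ Q<K, forward
Step 1:
                  M         X
  Initial   0.02673   0.01462
  Change   -0.01626   0.03252
  Equil     0.01047   0.04714
  solve Keq expr → x = 0.01626; check Q = 0.2123
Then change container volume by factor 1.25 (V_new/V_old).
Step 2:
                  M         X
  Initial  0.008375   0.03771
  Change  -9.6883e-04  0.001938
  Equil    0.007406   0.03965
  solve Keq expr → x = 9.6883e-04; check Q = 0.2123
Then remove 0.00489 M of X.
Step 3:
                  M         X
  Initial  0.007406   0.03476
  Change  -0.001024  0.002048
  Equil    0.006382   0.03681
  solve Keq expr → x = 0.001024; check Q = 0.2123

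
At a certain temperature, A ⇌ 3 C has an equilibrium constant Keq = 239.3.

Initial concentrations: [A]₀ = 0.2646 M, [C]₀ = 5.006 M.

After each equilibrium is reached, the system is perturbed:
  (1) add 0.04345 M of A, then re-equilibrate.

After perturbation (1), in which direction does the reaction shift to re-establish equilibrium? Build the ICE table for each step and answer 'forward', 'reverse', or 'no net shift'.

Direction: forward

Q₀ = 474.1 vs Keq = 239.3 ⇒ Q>K, reverse
Step 1:
                    A           C
  Initial      0.2646       5.006
  Change       0.1391     -0.4174
  Equil        0.4037       4.589
  solve Keq expr → x = -0.1391; check Q = 239.3
Then add 0.04345 M of A.
Step 2:
                    A           C
  Initial      0.4472       4.589
  Change     -0.02408     0.07224
  Equil        0.4231       4.661
  solve Keq expr → x = 0.02408; check Q = 239.3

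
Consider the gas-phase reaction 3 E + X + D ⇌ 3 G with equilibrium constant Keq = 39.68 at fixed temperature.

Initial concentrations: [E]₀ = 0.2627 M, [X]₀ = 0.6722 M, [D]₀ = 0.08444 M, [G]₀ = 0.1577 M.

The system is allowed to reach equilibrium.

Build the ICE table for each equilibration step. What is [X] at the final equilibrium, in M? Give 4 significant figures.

Q₀ = 3.811 vs Keq = 39.68 ⇒ Q<K, forward
Step 1:
                  E         X         D         G
  Initial    0.2627    0.6722   0.08444    0.1577
  Change   -0.06863  -0.02288  -0.02288   0.06863
  Equil      0.1941    0.6493   0.06156    0.2263
  solve Keq expr → x = 0.02288; check Q = 39.68

[X]_eq = 0.6493 M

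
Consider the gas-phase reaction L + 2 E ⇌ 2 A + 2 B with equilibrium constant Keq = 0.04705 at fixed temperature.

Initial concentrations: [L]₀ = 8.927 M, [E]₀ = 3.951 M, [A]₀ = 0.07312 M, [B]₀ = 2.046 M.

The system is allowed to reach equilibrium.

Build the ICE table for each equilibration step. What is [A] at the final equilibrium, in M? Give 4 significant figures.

Q₀ = 1.6061e-04 vs Keq = 0.04705 ⇒ Q<K, forward
Step 1:
                  L         E         A         B
  init        8.927     3.951   0.07312     2.046
  Δ         -0.3431   -0.6862    0.6862    0.6862
  eq          8.584     3.265    0.7594     2.732
  solve Keq expr → x = 0.3431; check Q = 0.04705

[A]_eq = 0.7594 M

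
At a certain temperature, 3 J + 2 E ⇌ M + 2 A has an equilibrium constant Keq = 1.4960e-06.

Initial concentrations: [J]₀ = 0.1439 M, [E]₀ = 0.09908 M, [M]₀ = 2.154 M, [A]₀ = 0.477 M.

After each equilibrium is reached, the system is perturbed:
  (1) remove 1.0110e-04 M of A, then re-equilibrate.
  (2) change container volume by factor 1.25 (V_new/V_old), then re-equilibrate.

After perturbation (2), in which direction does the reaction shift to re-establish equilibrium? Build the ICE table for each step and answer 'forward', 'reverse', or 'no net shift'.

Direction: reverse

Q₀ = 1.6754e+04 vs Keq = 1.4960e-06 ⇒ Q>K, reverse
Step 1:
                    J           E           M           A
  Initial      0.1439     0.09908       2.154       0.477
  Change       0.7149      0.4766     -0.2383     -0.4766
  Equil        0.8588      0.5757       1.916  4.0487e-04
  solve Keq expr → x = -0.2383; check Q = 1.4960e-06
Then remove 1.0110e-04 M of A.
Step 2:
                    J           E           M           A
  Initial      0.8588      0.5757       1.916  3.0377e-04
  Change  -1.5138e-04 -1.0092e-04  5.0458e-05  1.0092e-04
  Equil        0.8586      0.5756       1.916  4.0468e-04
  solve Keq expr → x = 5.0458e-05; check Q = 1.4960e-06
Then change container volume by factor 1.25 (V_new/V_old).
Step 3:
                    J           E           M           A
  Initial      0.6869      0.4605       1.533  3.2375e-04
  Change   9.6983e-05  6.4655e-05 -3.2328e-05 -6.4655e-05
  Equil         0.687      0.4605       1.533  2.5909e-04
  solve Keq expr → x = -3.2328e-05; check Q = 1.4960e-06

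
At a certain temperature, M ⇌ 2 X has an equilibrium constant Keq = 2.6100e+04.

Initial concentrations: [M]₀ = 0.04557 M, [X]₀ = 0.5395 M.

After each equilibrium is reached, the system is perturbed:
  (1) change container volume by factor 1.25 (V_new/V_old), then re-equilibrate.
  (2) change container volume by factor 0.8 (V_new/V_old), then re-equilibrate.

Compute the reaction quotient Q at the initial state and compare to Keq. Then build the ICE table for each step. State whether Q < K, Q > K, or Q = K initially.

Q₀ = 6.387; Q < K (proceeds forward)

Q₀ = 6.387 vs Keq = 2.6100e+04 ⇒ Q<K, forward
Step 1:
                  M         X
  Initial   0.04557    0.5395
  Change   -0.04555   0.09111
  Equil   1.5236e-05    0.6306
  solve Keq expr → x = 0.04555; check Q = 2.6100e+04
Then change container volume by factor 1.25 (V_new/V_old).
Step 2:
                  M         X
  Initial 1.2189e-05    0.5045
  Change  -2.4376e-06 4.8753e-06
  Equil   9.7514e-06    0.5045
  solve Keq expr → x = 2.4376e-06; check Q = 2.6100e+04
Then change container volume by factor 0.8 (V_new/V_old).
Step 3:
                  M         X
  Initial 1.2189e-05    0.6306
  Change  3.0470e-06 -6.0941e-06
  Equil   1.5236e-05    0.6306
  solve Keq expr → x = -3.0470e-06; check Q = 2.6100e+04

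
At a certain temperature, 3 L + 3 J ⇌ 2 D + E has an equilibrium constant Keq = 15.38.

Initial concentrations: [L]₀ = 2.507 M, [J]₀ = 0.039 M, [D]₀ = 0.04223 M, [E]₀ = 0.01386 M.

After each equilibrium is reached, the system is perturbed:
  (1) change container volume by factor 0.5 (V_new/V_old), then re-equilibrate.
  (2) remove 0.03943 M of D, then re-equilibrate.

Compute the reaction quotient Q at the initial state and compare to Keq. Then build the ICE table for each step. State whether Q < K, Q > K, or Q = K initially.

Q₀ = 0.02645 vs Keq = 15.38 ⇒ Q<K, forward
Step 1:
                  L         J         D         E
  Initial     2.507     0.039   0.04223   0.01386
  Change   -0.03152  -0.03152   0.02102   0.01051
  Equil       2.475  0.007476   0.06325   0.02437
  solve Keq expr → x = 0.01051; check Q = 15.38
Then change container volume by factor 0.5 (V_new/V_old).
Step 2:
                  L         J         D         E
  Initial     4.951   0.01495    0.1265   0.04874
  Change  -0.007155 -0.007155   0.00477  0.002385
  Equil       4.944  0.007797    0.1313   0.05112
  solve Keq expr → x = 0.002385; check Q = 15.38
Then remove 0.03943 M of D.
Step 3:
                  L         J         D         E
  Initial     4.944  0.007797   0.09183   0.05112
  Change  -0.001582 -0.001582  0.001055 5.2737e-04
  Equil       4.942  0.006215   0.09289   0.05165
  solve Keq expr → x = 5.2737e-04; check Q = 15.38

Q₀ = 0.02645; Q < K (proceeds forward)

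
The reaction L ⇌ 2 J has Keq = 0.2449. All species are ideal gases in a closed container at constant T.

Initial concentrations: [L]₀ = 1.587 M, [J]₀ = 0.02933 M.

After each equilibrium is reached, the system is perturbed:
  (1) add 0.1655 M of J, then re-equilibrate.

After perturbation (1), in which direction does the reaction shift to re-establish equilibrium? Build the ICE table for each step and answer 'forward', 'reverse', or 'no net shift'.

Q₀ = 5.4206e-04 vs Keq = 0.2449 ⇒ Q<K, forward
Step 1:
                   L          J
  init         1.587    0.02933
  Δ          -0.2694     0.5387
  eq           1.318     0.5681
  solve Keq expr → x = 0.2694; check Q = 0.2449
Then add 0.1655 M of J.
Step 2:
                   L          J
  init         1.318     0.7336
  Δ           0.0748    -0.1496
  eq           1.392      0.584
  solve Keq expr → x = -0.0748; check Q = 0.2449

Direction: reverse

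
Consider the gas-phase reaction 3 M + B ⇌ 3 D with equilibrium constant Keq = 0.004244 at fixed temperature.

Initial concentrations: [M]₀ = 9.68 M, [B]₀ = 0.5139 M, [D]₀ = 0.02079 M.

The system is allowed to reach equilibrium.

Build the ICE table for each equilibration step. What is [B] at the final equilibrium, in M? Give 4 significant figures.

[B]_eq = 0.2293 M

Q₀ = 1.9278e-08 vs Keq = 0.004244 ⇒ Q<K, forward
Step 1:
                    M           B           D
  init           9.68      0.5139     0.02079
  Δ           -0.8538     -0.2846      0.8538
  eq            8.826      0.2293      0.8746
  solve Keq expr → x = 0.2846; check Q = 0.004244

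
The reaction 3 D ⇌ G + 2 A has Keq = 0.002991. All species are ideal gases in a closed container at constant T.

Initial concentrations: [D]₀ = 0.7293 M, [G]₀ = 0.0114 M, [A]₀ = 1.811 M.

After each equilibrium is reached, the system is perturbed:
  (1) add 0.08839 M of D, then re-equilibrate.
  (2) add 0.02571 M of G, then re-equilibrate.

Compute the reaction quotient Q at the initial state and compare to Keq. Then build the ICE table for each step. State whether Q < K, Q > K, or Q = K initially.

Q₀ = 0.09639; Q > K (proceeds reverse)

Q₀ = 0.09639 vs Keq = 0.002991 ⇒ Q>K, reverse
Step 1:
                  D         G         A
  I          0.7293    0.0114     1.811
  C         0.03296  -0.01099  -0.02197
  E          0.7623 4.1389e-04     1.789
  solve Keq expr → x = -0.01099; check Q = 0.002991
Then add 0.08839 M of D.
Step 2:
                  D         G         A
  I          0.8506 4.1389e-04     1.789
  C       -4.8043e-04 1.6014e-04 3.2029e-04
  E          0.8502 5.7404e-04     1.789
  solve Keq expr → x = 1.6014e-04; check Q = 0.002991
Then add 0.02571 M of G.
Step 3:
                  D         G         A
  I          0.8502   0.02628     1.789
  C         0.07649   -0.0255  -0.05099
  E          0.9267 7.8758e-04     1.738
  solve Keq expr → x = -0.0255; check Q = 0.002991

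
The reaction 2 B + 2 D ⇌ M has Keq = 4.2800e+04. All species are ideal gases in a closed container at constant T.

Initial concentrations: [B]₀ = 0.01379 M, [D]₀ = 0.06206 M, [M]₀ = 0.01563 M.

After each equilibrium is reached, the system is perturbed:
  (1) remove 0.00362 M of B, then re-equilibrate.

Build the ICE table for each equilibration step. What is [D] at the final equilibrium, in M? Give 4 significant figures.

[D]_eq = 0.06173 M

Q₀ = 2.1341e+04 vs Keq = 4.2800e+04 ⇒ Q<K, forward
Step 1:
                  B         D         M
  Initial   0.01379   0.06206   0.01563
  Change  -0.003058 -0.003058  0.001529
  Equil     0.01073     0.059   0.01716
  solve Keq expr → x = 0.001529; check Q = 4.2800e+04
Then remove 0.00362 M of B.
Step 2:
                  B         D         M
  Initial  0.007112     0.059   0.01716
  Change   0.002729  0.002729 -0.001365
  Equil    0.009841   0.06173   0.01579
  solve Keq expr → x = -0.001365; check Q = 4.2800e+04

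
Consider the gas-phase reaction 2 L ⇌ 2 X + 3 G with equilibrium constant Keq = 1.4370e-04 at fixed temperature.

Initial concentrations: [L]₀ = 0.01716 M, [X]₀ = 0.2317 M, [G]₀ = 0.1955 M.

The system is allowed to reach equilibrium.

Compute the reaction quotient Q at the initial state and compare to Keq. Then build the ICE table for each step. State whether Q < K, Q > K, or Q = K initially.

Q₀ = 1.362; Q > K (proceeds reverse)

Q₀ = 1.362 vs Keq = 1.4370e-04 ⇒ Q>K, reverse
Step 1:
                    L           X           G
  I           0.01716      0.2317      0.1955
  C           0.09854    -0.09854     -0.1478
  E            0.1157      0.1332     0.04769
  solve Keq expr → x = -0.04927; check Q = 1.4370e-04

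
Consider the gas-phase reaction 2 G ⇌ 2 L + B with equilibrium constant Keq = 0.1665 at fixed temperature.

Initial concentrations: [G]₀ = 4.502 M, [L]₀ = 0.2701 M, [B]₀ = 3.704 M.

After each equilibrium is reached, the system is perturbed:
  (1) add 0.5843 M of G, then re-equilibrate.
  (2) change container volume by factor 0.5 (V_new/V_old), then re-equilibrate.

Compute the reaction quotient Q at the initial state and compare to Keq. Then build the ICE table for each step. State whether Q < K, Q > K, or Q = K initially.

Q₀ = 0.01333; Q < K (proceeds forward)

Q₀ = 0.01333 vs Keq = 0.1665 ⇒ Q<K, forward
Step 1:
                  G         L         B
  I           4.502    0.2701     3.704
  C         -0.5407    0.5407    0.2703
  E           3.961    0.8108     3.974
  solve Keq expr → x = 0.2703; check Q = 0.1665
Then add 0.5843 M of G.
Step 2:
                  G         L         B
  I           4.546    0.8108     3.974
  C         -0.0948    0.0948    0.0474
  E           4.451    0.9056     4.022
  solve Keq expr → x = 0.0474; check Q = 0.1665
Then change container volume by factor 0.5 (V_new/V_old).
Step 3:
                  G         L         B
  I           8.902     1.811     8.044
  C          0.4471   -0.4471   -0.2235
  E           9.349     1.364      7.82
  solve Keq expr → x = -0.2235; check Q = 0.1665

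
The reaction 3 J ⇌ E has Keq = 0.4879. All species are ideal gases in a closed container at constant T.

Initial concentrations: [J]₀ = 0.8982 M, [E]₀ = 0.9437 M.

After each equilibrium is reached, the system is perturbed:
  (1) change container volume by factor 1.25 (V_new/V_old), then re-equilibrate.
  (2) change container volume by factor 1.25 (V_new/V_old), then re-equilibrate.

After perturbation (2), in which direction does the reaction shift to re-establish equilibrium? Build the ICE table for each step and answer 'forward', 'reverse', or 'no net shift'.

Direction: reverse

Q₀ = 1.302 vs Keq = 0.4879 ⇒ Q>K, reverse
Step 1:
                  J         E
  I          0.8982    0.9437
  C          0.3018   -0.1006
  E             1.2    0.8431
  solve Keq expr → x = -0.1006; check Q = 0.4879
Then change container volume by factor 1.25 (V_new/V_old).
Step 2:
                  J         E
  I            0.96    0.6745
  C          0.1297  -0.04322
  E            1.09    0.6313
  solve Keq expr → x = -0.04322; check Q = 0.4879
Then change container volume by factor 1.25 (V_new/V_old).
Step 3:
                  J         E
  I          0.8717     0.505
  C          0.1138  -0.03794
  E          0.9856    0.4671
  solve Keq expr → x = -0.03794; check Q = 0.4879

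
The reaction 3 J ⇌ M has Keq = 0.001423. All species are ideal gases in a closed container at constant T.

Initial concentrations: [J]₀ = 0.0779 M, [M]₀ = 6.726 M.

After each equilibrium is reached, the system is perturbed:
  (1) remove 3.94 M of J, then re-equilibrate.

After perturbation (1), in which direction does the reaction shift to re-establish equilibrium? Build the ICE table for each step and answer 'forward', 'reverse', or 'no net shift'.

Q₀ = 1.4228e+04 vs Keq = 0.001423 ⇒ Q>K, reverse
Step 1:
                   J          M
  init        0.0779      6.726
  Δ            12.23     -4.075
  eq            12.3      2.651
  solve Keq expr → x = -4.075; check Q = 0.001423
Then remove 3.94 M of J.
Step 2:
                   J          M
  init         8.364      2.651
  Δ            2.491    -0.8304
  eq           10.86       1.82
  solve Keq expr → x = -0.8304; check Q = 0.001423

Direction: reverse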